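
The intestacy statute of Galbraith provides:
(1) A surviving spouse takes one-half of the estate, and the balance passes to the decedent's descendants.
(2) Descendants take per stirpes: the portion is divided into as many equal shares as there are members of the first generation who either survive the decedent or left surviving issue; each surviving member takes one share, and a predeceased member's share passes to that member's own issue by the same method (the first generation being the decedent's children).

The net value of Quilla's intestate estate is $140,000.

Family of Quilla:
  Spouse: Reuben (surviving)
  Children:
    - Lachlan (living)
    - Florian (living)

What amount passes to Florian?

Reuben takes one-half of $140,000 = $70,000. The remaining $70,000 passes to the descendants.
The descendants' portion ($70,000) is divided into 2 shares of $35,000: Lachlan and Florian each take $35,000.

Florian receives $35,000.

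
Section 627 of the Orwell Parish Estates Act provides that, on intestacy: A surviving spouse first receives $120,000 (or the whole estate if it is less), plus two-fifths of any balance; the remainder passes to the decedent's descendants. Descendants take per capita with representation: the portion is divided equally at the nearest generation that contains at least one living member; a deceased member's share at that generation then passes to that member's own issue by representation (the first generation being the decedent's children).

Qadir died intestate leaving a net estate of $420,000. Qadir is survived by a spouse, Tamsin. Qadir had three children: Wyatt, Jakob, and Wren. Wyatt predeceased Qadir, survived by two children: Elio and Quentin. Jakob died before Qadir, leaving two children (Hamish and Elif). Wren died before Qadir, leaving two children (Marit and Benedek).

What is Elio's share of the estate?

Elio receives $30,000.

Tamsin first takes $120,000, leaving a balance of $300,000. Tamsin then takes two-fifths of the balance ($120,000), for a total of $240,000. The remaining $180,000 passes to the descendants.
No child survives, so the initial division is made at the grandchildren's generation.
The descendants' portion ($180,000) is divided into 6 shares of $30,000: Elio, Quentin, Hamish, Elif, Marit, and Benedek each take $30,000.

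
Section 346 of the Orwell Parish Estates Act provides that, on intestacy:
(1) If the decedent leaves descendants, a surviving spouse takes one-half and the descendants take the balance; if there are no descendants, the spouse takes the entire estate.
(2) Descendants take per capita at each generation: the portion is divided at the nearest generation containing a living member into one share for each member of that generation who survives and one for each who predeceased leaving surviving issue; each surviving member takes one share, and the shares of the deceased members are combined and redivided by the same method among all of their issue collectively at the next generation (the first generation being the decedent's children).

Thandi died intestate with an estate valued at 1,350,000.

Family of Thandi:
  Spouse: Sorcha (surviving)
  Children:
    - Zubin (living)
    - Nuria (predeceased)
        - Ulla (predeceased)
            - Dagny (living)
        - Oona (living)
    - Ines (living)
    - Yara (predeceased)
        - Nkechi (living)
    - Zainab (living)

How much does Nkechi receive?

Sorcha takes one-half of 1,350,000 = 675,000. The remaining 675,000 passes to the descendants.
The descendants' portion (675,000) is divided at the children's generation into 5 shares of 135,000. Zubin, Ines, and Zainab each take 135,000. The 2 shares of the deceased (Nuria and Yara) are combined into a pool of 270,000.
That pool (270,000) is divided at the grandchildren's generation into 3 shares of 90,000. Oona and Nkechi each take 90,000. The remaining share for the deceased Ulla (90,000) is carried to the next generation.
That pool (90,000) passes entirely to Dagny, the sole taker at the great-grandchildren's generation.

Nkechi receives 90,000.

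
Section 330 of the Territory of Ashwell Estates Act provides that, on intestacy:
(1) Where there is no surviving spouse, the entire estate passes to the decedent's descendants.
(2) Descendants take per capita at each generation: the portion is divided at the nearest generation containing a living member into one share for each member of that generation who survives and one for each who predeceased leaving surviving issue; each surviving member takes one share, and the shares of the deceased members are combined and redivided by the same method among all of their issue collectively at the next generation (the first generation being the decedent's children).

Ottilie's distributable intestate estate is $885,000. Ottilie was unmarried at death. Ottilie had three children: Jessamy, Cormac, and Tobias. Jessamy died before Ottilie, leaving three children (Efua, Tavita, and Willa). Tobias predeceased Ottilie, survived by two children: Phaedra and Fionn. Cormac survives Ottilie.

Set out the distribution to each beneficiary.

The entire $885,000 passes to the descendants.
That amount ($885,000) is divided at the children's generation into 3 shares of $295,000. Cormac takes $295,000. The 2 shares of the deceased (Jessamy and Tobias) are combined into a pool of $590,000.
That pool ($590,000) is divided at the grandchildren's generation equally among Efua, Tavita, Willa, Phaedra, and Fionn: $118,000 each.

Efua: $118,000; Tavita: $118,000; Willa: $118,000; Cormac: $295,000; Phaedra: $118,000; Fionn: $118,000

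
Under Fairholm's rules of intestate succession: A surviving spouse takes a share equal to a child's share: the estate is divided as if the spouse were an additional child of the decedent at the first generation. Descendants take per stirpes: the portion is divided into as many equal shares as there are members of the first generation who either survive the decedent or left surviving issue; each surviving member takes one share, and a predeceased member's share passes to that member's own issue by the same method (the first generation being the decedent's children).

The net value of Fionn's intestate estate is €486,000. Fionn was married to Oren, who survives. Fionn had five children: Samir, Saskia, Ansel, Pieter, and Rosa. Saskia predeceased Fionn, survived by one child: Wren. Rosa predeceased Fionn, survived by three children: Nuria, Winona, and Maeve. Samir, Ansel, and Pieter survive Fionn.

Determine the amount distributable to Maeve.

The spouse counts as an additional share at the children's level, so there are 6 primary shares of €81,000. Oren takes one such share (€81,000).
The children's combined portion (€405,000) is divided into 5 shares of €81,000: Samir, Ansel, and Pieter each take €81,000; Saskia's €81,000 share passes to Saskia's issue; Rosa's €81,000 share passes to Rosa's issue.
Saskia's share (€81,000) passes entirely to Wren.
Rosa's share (€81,000) is divided into 3 shares of €27,000: Nuria, Winona, and Maeve each take €27,000.

Maeve receives €27,000.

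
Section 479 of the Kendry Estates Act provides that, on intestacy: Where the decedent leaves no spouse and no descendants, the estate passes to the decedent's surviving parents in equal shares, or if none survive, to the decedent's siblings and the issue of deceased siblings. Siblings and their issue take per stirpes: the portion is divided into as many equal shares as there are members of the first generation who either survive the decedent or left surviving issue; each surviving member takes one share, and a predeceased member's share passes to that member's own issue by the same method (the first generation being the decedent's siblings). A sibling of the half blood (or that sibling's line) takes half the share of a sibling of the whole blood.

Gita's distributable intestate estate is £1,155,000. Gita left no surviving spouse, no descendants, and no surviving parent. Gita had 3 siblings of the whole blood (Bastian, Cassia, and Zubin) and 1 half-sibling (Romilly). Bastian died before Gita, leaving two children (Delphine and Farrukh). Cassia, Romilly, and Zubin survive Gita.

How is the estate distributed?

The entire £1,155,000 passes to the siblings and their issue.
Counting each half-blood sibling's line as half a unit, there are 7/2 units in £1,155,000, so one unit is £330,000. Whole-blood lines (Bastian, Cassia, and Zubin) take £330,000 each; half-blood lines (Romilly) take £165,000 each.
Bastian's share (£330,000) is divided into 2 shares of £165,000: Delphine and Farrukh each take £165,000.

Delphine: £165,000; Farrukh: £165,000; Cassia: £330,000; Romilly: £165,000; Zubin: £330,000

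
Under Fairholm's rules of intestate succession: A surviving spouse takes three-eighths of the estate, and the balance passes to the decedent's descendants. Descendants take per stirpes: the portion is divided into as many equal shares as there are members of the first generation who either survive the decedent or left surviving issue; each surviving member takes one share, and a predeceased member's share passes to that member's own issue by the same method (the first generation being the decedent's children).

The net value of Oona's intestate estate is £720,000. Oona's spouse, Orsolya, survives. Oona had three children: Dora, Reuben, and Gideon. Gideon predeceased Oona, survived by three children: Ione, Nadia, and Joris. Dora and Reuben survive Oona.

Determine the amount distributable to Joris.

Orsolya takes three-eighths of £720,000 = £270,000. The remaining £450,000 passes to the descendants.
The descendants' portion (£450,000) is divided into 3 shares of £150,000: Dora and Reuben each take £150,000; Gideon's £150,000 share passes to Gideon's issue.
Gideon's share (£150,000) is divided into 3 shares of £50,000: Ione, Nadia, and Joris each take £50,000.

Joris receives £50,000.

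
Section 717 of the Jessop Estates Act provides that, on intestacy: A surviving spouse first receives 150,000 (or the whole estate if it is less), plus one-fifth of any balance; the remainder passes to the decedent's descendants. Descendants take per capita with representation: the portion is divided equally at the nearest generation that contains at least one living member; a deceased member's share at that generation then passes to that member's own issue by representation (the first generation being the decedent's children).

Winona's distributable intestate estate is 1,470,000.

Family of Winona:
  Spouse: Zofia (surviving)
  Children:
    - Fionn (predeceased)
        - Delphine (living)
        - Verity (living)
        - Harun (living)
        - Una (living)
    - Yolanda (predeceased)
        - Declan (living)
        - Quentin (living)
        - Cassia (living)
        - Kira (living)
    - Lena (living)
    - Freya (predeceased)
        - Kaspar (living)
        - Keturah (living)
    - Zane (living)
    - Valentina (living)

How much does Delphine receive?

Zofia first takes 150,000, leaving a balance of 1,320,000. Zofia then takes one-fifth of the balance (264,000), for a total of 414,000. The remaining 1,056,000 passes to the descendants.
The descendants' portion (1,056,000) is divided into 6 shares of 176,000: Lena, Zane, and Valentina each take 176,000; Fionn's 176,000 share passes to Fionn's issue; Yolanda's 176,000 share passes to Yolanda's issue; Freya's 176,000 share passes to Freya's issue.
Fionn's share (176,000) is divided into 4 shares of 44,000: Delphine, Verity, Harun, and Una each take 44,000.
Yolanda's share (176,000) is divided into 4 shares of 44,000: Declan, Quentin, Cassia, and Kira each take 44,000.
Freya's share (176,000) is divided into 2 shares of 88,000: Kaspar and Keturah each take 88,000.

Delphine receives 44,000.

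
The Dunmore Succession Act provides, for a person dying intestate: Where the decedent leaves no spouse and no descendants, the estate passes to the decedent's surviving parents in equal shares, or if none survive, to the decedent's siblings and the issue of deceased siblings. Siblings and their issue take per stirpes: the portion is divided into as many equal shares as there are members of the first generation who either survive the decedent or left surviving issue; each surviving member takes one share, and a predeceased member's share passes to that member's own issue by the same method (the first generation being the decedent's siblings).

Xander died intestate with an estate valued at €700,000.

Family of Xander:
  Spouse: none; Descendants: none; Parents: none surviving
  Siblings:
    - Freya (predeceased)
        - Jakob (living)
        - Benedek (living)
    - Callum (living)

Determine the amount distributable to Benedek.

The entire €700,000 passes to the siblings and their issue.
That amount (€700,000) is divided into 2 shares of €350,000: Callum takes €350,000; Freya's €350,000 share passes to Freya's issue.
Freya's share (€350,000) is divided into 2 shares of €175,000: Jakob and Benedek each take €175,000.

Benedek receives €175,000.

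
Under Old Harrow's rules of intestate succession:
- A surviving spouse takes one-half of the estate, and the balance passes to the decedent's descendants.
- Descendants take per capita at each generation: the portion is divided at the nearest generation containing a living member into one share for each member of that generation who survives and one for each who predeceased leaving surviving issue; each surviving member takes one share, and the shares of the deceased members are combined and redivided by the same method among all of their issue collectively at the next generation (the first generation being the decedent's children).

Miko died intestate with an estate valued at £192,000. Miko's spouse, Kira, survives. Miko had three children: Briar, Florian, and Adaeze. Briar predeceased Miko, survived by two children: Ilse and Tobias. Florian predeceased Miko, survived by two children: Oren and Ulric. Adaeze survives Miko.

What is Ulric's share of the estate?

Ulric receives £16,000.

Kira takes one-half of £192,000 = £96,000. The remaining £96,000 passes to the descendants.
The descendants' portion (£96,000) is divided at the children's generation into 3 shares of £32,000. Adaeze takes £32,000. The 2 shares of the deceased (Briar and Florian) are combined into a pool of £64,000.
That pool (£64,000) is divided at the grandchildren's generation equally among Ilse, Tobias, Oren, and Ulric: £16,000 each.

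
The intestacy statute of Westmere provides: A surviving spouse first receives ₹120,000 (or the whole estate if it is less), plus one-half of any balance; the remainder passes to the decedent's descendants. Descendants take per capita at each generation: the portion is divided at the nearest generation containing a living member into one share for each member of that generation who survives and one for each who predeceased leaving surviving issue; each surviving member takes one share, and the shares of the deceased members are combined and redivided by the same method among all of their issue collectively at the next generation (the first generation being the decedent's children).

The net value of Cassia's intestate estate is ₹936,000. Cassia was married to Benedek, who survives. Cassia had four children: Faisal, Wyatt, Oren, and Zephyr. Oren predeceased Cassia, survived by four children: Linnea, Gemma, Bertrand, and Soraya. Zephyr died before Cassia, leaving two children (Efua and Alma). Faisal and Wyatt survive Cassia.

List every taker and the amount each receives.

Benedek first takes ₹120,000, leaving a balance of ₹816,000. Benedek then takes one-half of the balance (₹408,000), for a total of ₹528,000. The remaining ₹408,000 passes to the descendants.
The descendants' portion (₹408,000) is divided at the children's generation into 4 shares of ₹102,000. Faisal and Wyatt each take ₹102,000. The 2 shares of the deceased (Oren and Zephyr) are combined into a pool of ₹204,000.
That pool (₹204,000) is divided at the grandchildren's generation equally among Linnea, Gemma, Bertrand, Soraya, Efua, and Alma: ₹34,000 each.

Benedek: ₹528,000; Faisal: ₹102,000; Wyatt: ₹102,000; Linnea: ₹34,000; Gemma: ₹34,000; Bertrand: ₹34,000; Soraya: ₹34,000; Efua: ₹34,000; Alma: ₹34,000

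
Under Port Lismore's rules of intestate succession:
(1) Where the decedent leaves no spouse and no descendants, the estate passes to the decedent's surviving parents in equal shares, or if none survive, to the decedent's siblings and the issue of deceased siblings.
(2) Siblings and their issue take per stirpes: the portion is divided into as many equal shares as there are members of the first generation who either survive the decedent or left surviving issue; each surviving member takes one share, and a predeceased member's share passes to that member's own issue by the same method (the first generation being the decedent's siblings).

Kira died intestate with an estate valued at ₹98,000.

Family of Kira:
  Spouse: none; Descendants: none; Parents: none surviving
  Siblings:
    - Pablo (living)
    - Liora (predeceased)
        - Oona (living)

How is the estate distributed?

Pablo: ₹49,000; Oona: ₹49,000

The entire ₹98,000 passes to the siblings and their issue.
That amount (₹98,000) is divided into 2 shares of ₹49,000: Pablo takes ₹49,000; Liora's ₹49,000 share passes to Liora's issue.
Liora's share (₹49,000) passes entirely to Oona.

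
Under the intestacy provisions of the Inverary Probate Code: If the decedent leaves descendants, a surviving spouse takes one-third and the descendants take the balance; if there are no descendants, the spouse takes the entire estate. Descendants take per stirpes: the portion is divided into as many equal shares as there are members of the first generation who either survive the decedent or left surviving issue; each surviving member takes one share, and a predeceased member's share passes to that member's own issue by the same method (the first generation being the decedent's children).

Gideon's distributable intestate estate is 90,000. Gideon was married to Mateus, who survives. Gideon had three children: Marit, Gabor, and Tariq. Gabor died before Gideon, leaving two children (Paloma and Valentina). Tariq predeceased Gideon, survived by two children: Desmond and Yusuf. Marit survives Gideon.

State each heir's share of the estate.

Mateus: 30,000; Marit: 20,000; Paloma: 10,000; Valentina: 10,000; Desmond: 10,000; Yusuf: 10,000

Mateus takes one-third of 90,000 = 30,000. The remaining 60,000 passes to the descendants.
The descendants' portion (60,000) is divided into 3 shares of 20,000: Marit takes 20,000; Gabor's 20,000 share passes to Gabor's issue; Tariq's 20,000 share passes to Tariq's issue.
Gabor's share (20,000) is divided into 2 shares of 10,000: Paloma and Valentina each take 10,000.
Tariq's share (20,000) is divided into 2 shares of 10,000: Desmond and Yusuf each take 10,000.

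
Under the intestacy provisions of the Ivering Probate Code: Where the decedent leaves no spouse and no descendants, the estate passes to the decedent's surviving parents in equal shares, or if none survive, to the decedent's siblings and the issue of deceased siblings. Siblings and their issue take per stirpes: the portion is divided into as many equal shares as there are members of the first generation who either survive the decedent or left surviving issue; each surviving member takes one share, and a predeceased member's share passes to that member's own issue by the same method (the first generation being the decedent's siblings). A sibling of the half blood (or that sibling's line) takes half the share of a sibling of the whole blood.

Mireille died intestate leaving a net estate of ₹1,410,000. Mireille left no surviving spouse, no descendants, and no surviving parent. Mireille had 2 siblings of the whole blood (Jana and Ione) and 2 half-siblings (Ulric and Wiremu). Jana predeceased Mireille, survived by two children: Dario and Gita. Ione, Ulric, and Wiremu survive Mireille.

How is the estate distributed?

Dario: ₹235,000; Gita: ₹235,000; Ione: ₹470,000; Ulric: ₹235,000; Wiremu: ₹235,000

The entire ₹1,410,000 passes to the siblings and their issue.
Counting each half-blood sibling's line as half a unit, there are 3 units in ₹1,410,000, so one unit is ₹470,000. Whole-blood lines (Jana and Ione) take ₹470,000 each; half-blood lines (Ulric and Wiremu) take ₹235,000 each.
Jana's share (₹470,000) is divided into 2 shares of ₹235,000: Dario and Gita each take ₹235,000.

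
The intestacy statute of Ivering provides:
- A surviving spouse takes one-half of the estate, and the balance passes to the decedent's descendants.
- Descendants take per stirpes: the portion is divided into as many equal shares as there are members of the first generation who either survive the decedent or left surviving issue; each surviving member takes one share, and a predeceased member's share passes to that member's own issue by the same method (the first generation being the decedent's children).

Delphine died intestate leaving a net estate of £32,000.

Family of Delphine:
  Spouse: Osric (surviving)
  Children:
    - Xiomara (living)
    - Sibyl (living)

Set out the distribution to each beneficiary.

Osric takes one-half of £32,000 = £16,000. The remaining £16,000 passes to the descendants.
The descendants' portion (£16,000) is divided into 2 shares of £8,000: Xiomara and Sibyl each take £8,000.

Osric: £16,000; Xiomara: £8,000; Sibyl: £8,000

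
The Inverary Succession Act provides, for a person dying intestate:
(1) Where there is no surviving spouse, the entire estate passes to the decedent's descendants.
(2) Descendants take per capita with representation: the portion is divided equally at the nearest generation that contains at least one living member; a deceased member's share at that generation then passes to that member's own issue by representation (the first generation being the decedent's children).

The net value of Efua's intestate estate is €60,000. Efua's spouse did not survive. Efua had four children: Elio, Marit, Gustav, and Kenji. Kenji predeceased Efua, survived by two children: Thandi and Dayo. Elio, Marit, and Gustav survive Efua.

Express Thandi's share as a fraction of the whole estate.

Thandi receives 1/8 of the estate.

The entire €60,000 passes to the descendants.
That amount (€60,000) is divided into 4 shares of €15,000: Elio, Marit, and Gustav each take €15,000; Kenji's €15,000 share passes to Kenji's issue.
Kenji's share (€15,000) is divided into 2 shares of €7,500: Thandi and Dayo each take €7,500.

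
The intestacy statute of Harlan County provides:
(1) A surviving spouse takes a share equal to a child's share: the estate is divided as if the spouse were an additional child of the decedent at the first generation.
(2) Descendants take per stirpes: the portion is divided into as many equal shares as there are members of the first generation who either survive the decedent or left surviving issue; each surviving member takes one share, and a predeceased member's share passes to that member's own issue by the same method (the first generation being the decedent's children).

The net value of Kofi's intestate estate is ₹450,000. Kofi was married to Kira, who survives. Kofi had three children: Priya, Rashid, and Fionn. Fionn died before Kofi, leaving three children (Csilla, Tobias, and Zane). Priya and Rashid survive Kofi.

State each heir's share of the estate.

The spouse counts as an additional share at the children's level, so there are 4 primary shares of ₹112,500. Kira takes one such share (₹112,500).
The children's combined portion (₹337,500) is divided into 3 shares of ₹112,500: Priya and Rashid each take ₹112,500; Fionn's ₹112,500 share passes to Fionn's issue.
Fionn's share (₹112,500) is divided into 3 shares of ₹37,500: Csilla, Tobias, and Zane each take ₹37,500.

Kira: ₹112,500; Priya: ₹112,500; Rashid: ₹112,500; Csilla: ₹37,500; Tobias: ₹37,500; Zane: ₹37,500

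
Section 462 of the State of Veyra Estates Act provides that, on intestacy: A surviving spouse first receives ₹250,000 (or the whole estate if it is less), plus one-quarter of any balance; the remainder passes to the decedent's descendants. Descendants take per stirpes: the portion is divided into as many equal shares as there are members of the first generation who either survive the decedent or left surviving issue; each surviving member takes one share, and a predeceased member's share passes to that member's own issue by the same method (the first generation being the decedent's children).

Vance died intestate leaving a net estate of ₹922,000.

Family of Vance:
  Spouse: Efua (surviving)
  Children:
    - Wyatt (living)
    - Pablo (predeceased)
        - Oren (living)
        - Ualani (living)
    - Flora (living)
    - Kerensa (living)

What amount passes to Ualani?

Efua first takes ₹250,000, leaving a balance of ₹672,000. Efua then takes one-quarter of the balance (₹168,000), for a total of ₹418,000. The remaining ₹504,000 passes to the descendants.
The descendants' portion (₹504,000) is divided into 4 shares of ₹126,000: Wyatt, Flora, and Kerensa each take ₹126,000; Pablo's ₹126,000 share passes to Pablo's issue.
Pablo's share (₹126,000) is divided into 2 shares of ₹63,000: Oren and Ualani each take ₹63,000.

Ualani receives ₹63,000.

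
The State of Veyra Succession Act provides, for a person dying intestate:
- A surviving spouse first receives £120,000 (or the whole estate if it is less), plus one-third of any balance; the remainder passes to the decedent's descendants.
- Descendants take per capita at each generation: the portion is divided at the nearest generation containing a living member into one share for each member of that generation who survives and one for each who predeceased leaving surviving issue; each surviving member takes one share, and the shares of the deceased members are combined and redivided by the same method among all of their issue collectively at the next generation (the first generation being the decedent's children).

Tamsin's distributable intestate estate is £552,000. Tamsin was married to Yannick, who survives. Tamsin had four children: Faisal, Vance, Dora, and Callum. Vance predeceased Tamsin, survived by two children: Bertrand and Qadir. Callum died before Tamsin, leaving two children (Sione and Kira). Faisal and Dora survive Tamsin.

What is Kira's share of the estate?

Kira receives £36,000.

Yannick first takes £120,000, leaving a balance of £432,000. Yannick then takes one-third of the balance (£144,000), for a total of £264,000. The remaining £288,000 passes to the descendants.
The descendants' portion (£288,000) is divided at the children's generation into 4 shares of £72,000. Faisal and Dora each take £72,000. The 2 shares of the deceased (Vance and Callum) are combined into a pool of £144,000.
That pool (£144,000) is divided at the grandchildren's generation equally among Bertrand, Qadir, Sione, and Kira: £36,000 each.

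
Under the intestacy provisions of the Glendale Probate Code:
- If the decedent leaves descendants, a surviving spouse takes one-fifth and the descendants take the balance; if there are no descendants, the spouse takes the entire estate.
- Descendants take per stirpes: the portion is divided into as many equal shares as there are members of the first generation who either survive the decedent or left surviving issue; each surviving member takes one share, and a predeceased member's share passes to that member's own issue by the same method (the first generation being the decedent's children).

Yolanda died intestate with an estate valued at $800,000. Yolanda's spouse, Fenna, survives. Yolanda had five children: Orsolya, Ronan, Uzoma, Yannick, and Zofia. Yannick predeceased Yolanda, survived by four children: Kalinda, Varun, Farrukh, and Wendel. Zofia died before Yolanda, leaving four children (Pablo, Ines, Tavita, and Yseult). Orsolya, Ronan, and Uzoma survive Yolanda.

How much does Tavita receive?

Tavita receives $32,000.

Fenna takes one-fifth of $800,000 = $160,000. The remaining $640,000 passes to the descendants.
The descendants' portion ($640,000) is divided into 5 shares of $128,000: Orsolya, Ronan, and Uzoma each take $128,000; Yannick's $128,000 share passes to Yannick's issue; Zofia's $128,000 share passes to Zofia's issue.
Yannick's share ($128,000) is divided into 4 shares of $32,000: Kalinda, Varun, Farrukh, and Wendel each take $32,000.
Zofia's share ($128,000) is divided into 4 shares of $32,000: Pablo, Ines, Tavita, and Yseult each take $32,000.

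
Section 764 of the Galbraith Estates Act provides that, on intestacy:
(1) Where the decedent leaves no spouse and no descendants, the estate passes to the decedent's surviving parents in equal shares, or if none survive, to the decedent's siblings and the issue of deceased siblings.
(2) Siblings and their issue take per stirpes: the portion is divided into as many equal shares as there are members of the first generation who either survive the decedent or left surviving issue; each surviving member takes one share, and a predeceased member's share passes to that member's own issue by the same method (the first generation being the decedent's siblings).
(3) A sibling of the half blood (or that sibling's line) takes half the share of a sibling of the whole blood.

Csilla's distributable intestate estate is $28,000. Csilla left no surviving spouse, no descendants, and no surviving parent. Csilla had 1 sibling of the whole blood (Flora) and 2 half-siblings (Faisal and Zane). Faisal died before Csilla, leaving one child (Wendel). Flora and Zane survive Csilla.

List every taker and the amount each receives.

Wendel: $7,000; Flora: $14,000; Zane: $7,000

The entire $28,000 passes to the siblings and their issue.
Counting each half-blood sibling's line as half a unit, there are 2 units in $28,000, so one unit is $14,000. Whole-blood lines (Flora) take $14,000 each; half-blood lines (Faisal and Zane) take $7,000 each.
Faisal's share ($7,000) passes entirely to Wendel.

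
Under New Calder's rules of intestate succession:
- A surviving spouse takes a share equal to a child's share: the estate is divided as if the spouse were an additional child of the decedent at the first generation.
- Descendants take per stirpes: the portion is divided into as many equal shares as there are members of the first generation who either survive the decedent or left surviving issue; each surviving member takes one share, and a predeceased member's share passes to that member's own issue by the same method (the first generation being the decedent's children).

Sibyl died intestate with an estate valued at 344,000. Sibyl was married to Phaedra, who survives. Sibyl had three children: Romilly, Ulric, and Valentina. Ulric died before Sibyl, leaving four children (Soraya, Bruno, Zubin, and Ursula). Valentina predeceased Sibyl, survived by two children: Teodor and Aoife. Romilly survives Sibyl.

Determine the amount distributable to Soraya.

Soraya receives 21,500.

The spouse counts as an additional share at the children's level, so there are 4 primary shares of 86,000. Phaedra takes one such share (86,000).
The children's combined portion (258,000) is divided into 3 shares of 86,000: Romilly takes 86,000; Ulric's 86,000 share passes to Ulric's issue; Valentina's 86,000 share passes to Valentina's issue.
Ulric's share (86,000) is divided into 4 shares of 21,500: Soraya, Bruno, Zubin, and Ursula each take 21,500.
Valentina's share (86,000) is divided into 2 shares of 43,000: Teodor and Aoife each take 43,000.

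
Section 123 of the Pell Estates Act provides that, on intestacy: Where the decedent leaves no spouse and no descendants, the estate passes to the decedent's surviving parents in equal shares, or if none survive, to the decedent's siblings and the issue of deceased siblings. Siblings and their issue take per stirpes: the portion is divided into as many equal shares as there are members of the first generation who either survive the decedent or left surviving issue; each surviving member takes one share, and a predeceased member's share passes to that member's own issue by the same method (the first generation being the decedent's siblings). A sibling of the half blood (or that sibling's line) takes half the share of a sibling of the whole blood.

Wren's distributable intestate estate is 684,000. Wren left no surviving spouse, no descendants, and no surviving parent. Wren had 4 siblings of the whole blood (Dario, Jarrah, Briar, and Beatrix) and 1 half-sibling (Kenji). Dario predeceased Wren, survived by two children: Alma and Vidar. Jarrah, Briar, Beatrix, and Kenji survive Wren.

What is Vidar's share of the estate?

Vidar receives 76,000.

The entire 684,000 passes to the siblings and their issue.
Counting each half-blood sibling's line as half a unit, there are 9/2 units in 684,000, so one unit is 152,000. Whole-blood lines (Dario, Jarrah, Briar, and Beatrix) take 152,000 each; half-blood lines (Kenji) take 76,000 each.
Dario's share (152,000) is divided into 2 shares of 76,000: Alma and Vidar each take 76,000.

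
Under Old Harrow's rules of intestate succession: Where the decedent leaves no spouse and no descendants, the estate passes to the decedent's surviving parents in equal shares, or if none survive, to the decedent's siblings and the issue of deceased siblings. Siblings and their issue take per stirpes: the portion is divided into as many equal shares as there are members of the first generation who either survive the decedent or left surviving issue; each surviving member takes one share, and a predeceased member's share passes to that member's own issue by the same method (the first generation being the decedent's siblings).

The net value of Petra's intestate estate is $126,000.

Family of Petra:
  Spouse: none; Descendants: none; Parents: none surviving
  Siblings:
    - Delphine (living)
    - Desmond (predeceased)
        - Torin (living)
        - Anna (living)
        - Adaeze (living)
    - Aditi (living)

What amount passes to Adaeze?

Adaeze receives $14,000.

The entire $126,000 passes to the siblings and their issue.
That amount ($126,000) is divided into 3 shares of $42,000: Delphine and Aditi each take $42,000; Desmond's $42,000 share passes to Desmond's issue.
Desmond's share ($42,000) is divided into 3 shares of $14,000: Torin, Anna, and Adaeze each take $14,000.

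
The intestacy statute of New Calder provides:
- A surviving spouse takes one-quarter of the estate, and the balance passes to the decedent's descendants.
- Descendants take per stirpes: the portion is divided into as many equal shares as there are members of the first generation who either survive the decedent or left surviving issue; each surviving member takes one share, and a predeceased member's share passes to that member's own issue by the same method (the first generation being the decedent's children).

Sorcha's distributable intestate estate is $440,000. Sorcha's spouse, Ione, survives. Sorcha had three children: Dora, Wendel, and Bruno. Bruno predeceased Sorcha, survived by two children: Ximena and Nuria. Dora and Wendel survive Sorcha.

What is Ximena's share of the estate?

Ione takes one-quarter of $440,000 = $110,000. The remaining $330,000 passes to the descendants.
The descendants' portion ($330,000) is divided into 3 shares of $110,000: Dora and Wendel each take $110,000; Bruno's $110,000 share passes to Bruno's issue.
Bruno's share ($110,000) is divided into 2 shares of $55,000: Ximena and Nuria each take $55,000.

Ximena receives $55,000.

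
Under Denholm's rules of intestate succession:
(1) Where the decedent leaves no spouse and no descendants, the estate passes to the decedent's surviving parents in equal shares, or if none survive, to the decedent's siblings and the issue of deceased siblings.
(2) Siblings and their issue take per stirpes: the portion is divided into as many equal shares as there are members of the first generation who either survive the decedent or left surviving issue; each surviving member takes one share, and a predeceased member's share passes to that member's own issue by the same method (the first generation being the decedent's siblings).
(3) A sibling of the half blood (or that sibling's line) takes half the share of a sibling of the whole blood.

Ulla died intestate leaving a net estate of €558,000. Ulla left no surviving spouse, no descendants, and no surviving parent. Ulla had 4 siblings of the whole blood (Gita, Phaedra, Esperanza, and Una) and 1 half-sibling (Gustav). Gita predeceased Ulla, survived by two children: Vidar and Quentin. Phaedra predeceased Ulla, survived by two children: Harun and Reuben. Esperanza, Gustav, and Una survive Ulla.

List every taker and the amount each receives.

The entire €558,000 passes to the siblings and their issue.
Counting each half-blood sibling's line as half a unit, there are 9/2 units in €558,000, so one unit is €124,000. Whole-blood lines (Gita, Phaedra, Esperanza, and Una) take €124,000 each; half-blood lines (Gustav) take €62,000 each.
Gita's share (€124,000) is divided into 2 shares of €62,000: Vidar and Quentin each take €62,000.
Phaedra's share (€124,000) is divided into 2 shares of €62,000: Harun and Reuben each take €62,000.

Vidar: €62,000; Quentin: €62,000; Harun: €62,000; Reuben: €62,000; Esperanza: €124,000; Gustav: €62,000; Una: €124,000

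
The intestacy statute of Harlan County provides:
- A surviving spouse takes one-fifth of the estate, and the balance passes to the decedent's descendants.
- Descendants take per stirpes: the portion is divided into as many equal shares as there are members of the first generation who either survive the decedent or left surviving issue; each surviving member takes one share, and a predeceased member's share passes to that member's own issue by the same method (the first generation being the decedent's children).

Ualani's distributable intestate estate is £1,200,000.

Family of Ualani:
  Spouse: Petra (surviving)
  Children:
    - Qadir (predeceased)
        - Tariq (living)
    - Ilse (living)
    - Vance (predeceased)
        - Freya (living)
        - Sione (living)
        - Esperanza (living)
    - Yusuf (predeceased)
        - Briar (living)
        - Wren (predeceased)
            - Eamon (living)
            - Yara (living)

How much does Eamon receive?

Petra takes one-fifth of £1,200,000 = £240,000. The remaining £960,000 passes to the descendants.
The descendants' portion (£960,000) is divided into 4 shares of £240,000: Ilse takes £240,000; Qadir's £240,000 share passes to Qadir's issue; Vance's £240,000 share passes to Vance's issue; Yusuf's £240,000 share passes to Yusuf's issue.
Qadir's share (£240,000) passes entirely to Tariq.
Vance's share (£240,000) is divided into 3 shares of £80,000: Freya, Sione, and Esperanza each take £80,000.
Yusuf's share (£240,000) is divided into 2 shares of £120,000: Briar takes £120,000; Wren's £120,000 share passes to Wren's issue.
Wren's share (£120,000) is divided into 2 shares of £60,000: Eamon and Yara each take £60,000.

Eamon receives £60,000.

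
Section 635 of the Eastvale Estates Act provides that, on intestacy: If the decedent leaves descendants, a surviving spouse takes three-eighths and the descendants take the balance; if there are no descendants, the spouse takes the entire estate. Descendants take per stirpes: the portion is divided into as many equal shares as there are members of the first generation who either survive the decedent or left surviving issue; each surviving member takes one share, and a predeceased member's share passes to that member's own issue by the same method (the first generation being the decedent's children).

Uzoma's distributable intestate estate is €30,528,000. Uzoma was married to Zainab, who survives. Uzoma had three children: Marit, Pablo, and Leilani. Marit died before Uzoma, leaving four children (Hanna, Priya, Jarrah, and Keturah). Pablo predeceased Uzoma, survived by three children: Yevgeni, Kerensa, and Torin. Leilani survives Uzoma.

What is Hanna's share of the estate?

Zainab takes three-eighths of €30,528,000 = €11,448,000. The remaining €19,080,000 passes to the descendants.
The descendants' portion (€19,080,000) is divided into 3 shares of €6,360,000: Leilani takes €6,360,000; Marit's €6,360,000 share passes to Marit's issue; Pablo's €6,360,000 share passes to Pablo's issue.
Marit's share (€6,360,000) is divided into 4 shares of €1,590,000: Hanna, Priya, Jarrah, and Keturah each take €1,590,000.
Pablo's share (€6,360,000) is divided into 3 shares of €2,120,000: Yevgeni, Kerensa, and Torin each take €2,120,000.

Hanna receives €1,590,000.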